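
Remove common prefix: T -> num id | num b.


Common prefix: 'num'
Factored: T -> num T', T' -> id | b


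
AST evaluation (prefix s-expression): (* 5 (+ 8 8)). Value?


Evaluate inner: (+ 8 8) = 16
Evaluate root: (* 5 16) = 80
Result: 80


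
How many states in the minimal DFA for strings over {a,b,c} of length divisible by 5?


Track length mod 5: states 0..4, accept at 0
Minimal DFA: 5 states


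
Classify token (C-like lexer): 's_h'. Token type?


Pattern: letter/underscore followed by alphanumerics, not a keyword
Type: IDENTIFIER


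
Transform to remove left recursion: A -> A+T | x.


Left-recursive alternatives: A+T; non-recursive: x
Introduce A': A -> xA', A' -> +TA' | ε


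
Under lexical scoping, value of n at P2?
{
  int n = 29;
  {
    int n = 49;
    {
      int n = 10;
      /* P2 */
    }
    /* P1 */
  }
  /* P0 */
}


n declared in the same block as P2
n = 10


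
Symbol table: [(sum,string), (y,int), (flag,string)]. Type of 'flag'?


Lookup 'flag' → type string


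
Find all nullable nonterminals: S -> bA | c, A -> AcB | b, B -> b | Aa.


A nonterminal is nullable iff some alternative derives ε (directly, or every symbol in it is nullable)
Nullable: {}


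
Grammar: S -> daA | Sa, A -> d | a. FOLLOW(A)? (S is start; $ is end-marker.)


$ ∈ FOLLOW(S). For each A -> αBβ: add FIRST(β)\{ε} to FOLLOW(B); if β nullable, add FOLLOW(A).
FOLLOW(A) = {$, a}


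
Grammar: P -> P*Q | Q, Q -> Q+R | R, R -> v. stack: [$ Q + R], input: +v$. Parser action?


handle 'Q+R' on top
Action: reduce (Q -> Q+R)


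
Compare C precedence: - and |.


'-' is additive (level 9); '|' is bitwise OR (level 3)
Higher level binds tighter
'-' has higher precedence than '|'


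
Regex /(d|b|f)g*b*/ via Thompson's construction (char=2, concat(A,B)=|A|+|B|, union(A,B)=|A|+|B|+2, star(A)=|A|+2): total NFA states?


Syntax tree has 5 char leaf(s), 2 union(s), 2 star(s)
chars contribute 5×2 = 10; each union adds +2; each star adds +2
Total: 10 + 4 + 4 = 18 states


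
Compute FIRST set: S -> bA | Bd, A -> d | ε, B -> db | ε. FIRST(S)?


Per alternative of S: FIRST(bA) = {b}; FIRST(Bd) = {d}
FIRST(S) = {b, d}


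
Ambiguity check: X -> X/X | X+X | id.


'id/id+id' has two parse trees (no precedence encoded between / and +)
Ambiguous


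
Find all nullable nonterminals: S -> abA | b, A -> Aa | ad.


A nonterminal is nullable iff some alternative derives ε (directly, or every symbol in it is nullable)
Nullable: {}


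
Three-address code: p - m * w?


Break into single-operator statements:
t1 = m * w
t2 = p - t1


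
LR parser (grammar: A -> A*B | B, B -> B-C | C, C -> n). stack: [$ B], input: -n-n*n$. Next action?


shift '-' to continue B -> B-C
Action: shift


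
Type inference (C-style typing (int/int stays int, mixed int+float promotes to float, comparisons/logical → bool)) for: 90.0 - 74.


Operand types: float - int
Rule: mixed int/float promotes to float; int/int stays int
Result type: float


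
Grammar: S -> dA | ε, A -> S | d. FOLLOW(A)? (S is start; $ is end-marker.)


$ ∈ FOLLOW(S). For each A -> αBβ: add FIRST(β)\{ε} to FOLLOW(B); if β nullable, add FOLLOW(A).
FOLLOW(A) = {$}


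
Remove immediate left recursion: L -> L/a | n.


Left-recursive alternatives: L/a; non-recursive: n
Introduce L': L -> nL', L' -> /aL' | ε


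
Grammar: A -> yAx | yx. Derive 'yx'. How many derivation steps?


Derivation: A => yx
Steps: 1


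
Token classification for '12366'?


Pattern: digits only
Type: INTEGER_LITERAL


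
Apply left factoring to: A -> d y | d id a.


Common prefix: 'd'
Factored: A -> d A', A' -> y | id a


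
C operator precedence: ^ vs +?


'+' is additive (level 9); '^' is bitwise XOR (level 4)
Higher level binds tighter
'+' has higher precedence than '^'


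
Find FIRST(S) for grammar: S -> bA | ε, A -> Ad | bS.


Per alternative of S: FIRST(bA) = {b}; FIRST(ε) = {ε}
FIRST(S) = {b, ε}


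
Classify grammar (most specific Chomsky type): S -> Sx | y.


Left-linear: every RHS is a terminal or one nonterminal followed by a terminal
Classification: Type 3 (Regular)


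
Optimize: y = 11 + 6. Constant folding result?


11 + 6 = 17 at compile time
Optimized: y = 17


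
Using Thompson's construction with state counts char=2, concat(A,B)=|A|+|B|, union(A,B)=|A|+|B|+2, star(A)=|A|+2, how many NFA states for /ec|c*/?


Syntax tree has 3 char leaf(s), 1 union(s), 1 star(s)
chars contribute 3×2 = 6; each union adds +2; each star adds +2
Total: 6 + 2 + 2 = 10 states


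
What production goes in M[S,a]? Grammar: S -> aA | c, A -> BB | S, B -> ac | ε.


For [S, a]: 'a' ∈ FIRST(aA)
Entry: S -> aA


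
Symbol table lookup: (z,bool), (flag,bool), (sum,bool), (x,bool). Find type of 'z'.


Lookup 'z' → type bool


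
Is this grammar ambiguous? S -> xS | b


right-linear, alternatives start with distinct terminals 'x' vs 'b': unique leftmost derivation
Unambiguous


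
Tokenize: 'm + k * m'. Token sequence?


Scan left to right, longest-match per lexeme
Tokens: ID(m), OP(+), ID(k), OP(*), ID(m)


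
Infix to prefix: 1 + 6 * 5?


'*' binds tighter: tree is (+ 1 (* 6 5))
Prefix: + 1 * 6 5


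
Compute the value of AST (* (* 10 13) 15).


Evaluate inner: (* 10 13) = 130
Evaluate root: (* 130 15) = 1950
Result: 1950


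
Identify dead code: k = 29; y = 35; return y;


k is assigned but never read
Dead: 'k = 29'


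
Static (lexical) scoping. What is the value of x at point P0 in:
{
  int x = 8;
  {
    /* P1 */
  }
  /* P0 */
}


x declared in the same block as P0
x = 8


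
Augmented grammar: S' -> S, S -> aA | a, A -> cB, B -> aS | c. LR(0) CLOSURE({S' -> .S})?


Start: S' -> .S
For each item with dot before a nonterminal B, add B -> .γ for every B-production
Closure: [S' -> .S, S -> .aA, S -> .a]


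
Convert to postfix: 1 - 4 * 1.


* has higher precedence, evaluate 4*1 first
Postfix: 1 4 1 * -


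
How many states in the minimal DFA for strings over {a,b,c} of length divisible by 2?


Track length mod 2: states 0..1, accept at 0
Minimal DFA: 2 states


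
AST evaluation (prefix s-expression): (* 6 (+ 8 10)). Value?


Evaluate inner: (+ 8 10) = 18
Evaluate root: (* 6 18) = 108
Result: 108


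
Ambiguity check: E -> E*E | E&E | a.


'a*a&a' has two parse trees (no precedence encoded between * and &)
Ambiguous


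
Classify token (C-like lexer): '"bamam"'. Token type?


Pattern: double-quoted sequence
Type: STRING_LITERAL


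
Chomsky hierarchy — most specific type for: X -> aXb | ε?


Single nonterminal LHS, but a^n b^n is not regular
Classification: Type 2 (Context-Free)


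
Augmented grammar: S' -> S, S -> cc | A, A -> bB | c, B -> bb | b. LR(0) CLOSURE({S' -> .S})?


Start: S' -> .S
For each item with dot before a nonterminal B, add B -> .γ for every B-production
Closure: [S' -> .S, S -> .cc, S -> .A, A -> .bB, A -> .c]


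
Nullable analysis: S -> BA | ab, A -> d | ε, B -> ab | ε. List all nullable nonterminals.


A nonterminal is nullable iff some alternative derives ε (directly, or every symbol in it is nullable)
Nullable: {A, B, S}


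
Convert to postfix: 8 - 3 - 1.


Left to right (same or higher precedence on left)
Postfix: 8 3 - 1 -


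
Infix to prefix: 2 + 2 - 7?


left-to-right (same/higher precedence on left): tree is (- (+ 2 2) 7)
Prefix: - + 2 2 7


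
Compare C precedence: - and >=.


'-' is additive (level 9); '>=' is relational (level 7)
Higher level binds tighter
'-' has higher precedence than '>='


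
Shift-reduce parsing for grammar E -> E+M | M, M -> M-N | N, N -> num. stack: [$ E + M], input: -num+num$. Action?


'-' can extend M; shift to build M -> M-N
Action: shift


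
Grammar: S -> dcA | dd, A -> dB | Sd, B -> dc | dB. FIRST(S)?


Per alternative of S: FIRST(dcA) = {d}; FIRST(dd) = {d}
FIRST(S) = {d}


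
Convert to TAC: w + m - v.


Break into single-operator statements:
t1 = w + m
t2 = t1 - v


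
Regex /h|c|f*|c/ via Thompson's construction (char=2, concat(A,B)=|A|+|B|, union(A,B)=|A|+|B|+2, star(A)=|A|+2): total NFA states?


Syntax tree has 4 char leaf(s), 3 union(s), 1 star(s)
chars contribute 4×2 = 8; each union adds +2; each star adds +2
Total: 8 + 6 + 2 = 16 states


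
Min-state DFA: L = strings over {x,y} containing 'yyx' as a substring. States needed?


KMP-style automaton: 3 progress states + 1 absorbing accept = 4
Minimal DFA: 4 states


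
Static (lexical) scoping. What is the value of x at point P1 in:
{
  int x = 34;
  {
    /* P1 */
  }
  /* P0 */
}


P1's block does not declare x; resolves to the enclosing declaration at depth 0
x = 34


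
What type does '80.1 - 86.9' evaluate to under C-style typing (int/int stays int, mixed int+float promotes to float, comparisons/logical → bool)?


Operand types: float - float
Rule: mixed int/float promotes to float; int/int stays int
Result type: float


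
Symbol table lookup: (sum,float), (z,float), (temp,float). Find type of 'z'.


Lookup 'z' → type float


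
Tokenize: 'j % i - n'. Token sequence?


Scan left to right, longest-match per lexeme
Tokens: ID(j), OP(%), ID(i), OP(-), ID(n)


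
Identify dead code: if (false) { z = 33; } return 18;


condition is constant false, so the whole block is unreachable
Dead: 'if (false) { z = 33; }'


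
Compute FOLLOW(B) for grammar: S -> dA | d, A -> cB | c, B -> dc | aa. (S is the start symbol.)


$ ∈ FOLLOW(S). For each A -> αBβ: add FIRST(β)\{ε} to FOLLOW(B); if β nullable, add FOLLOW(A).
FOLLOW(B) = {$}


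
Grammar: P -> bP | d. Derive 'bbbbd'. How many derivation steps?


Derivation: P => bP => bbP => bbbP => bbbbP => bbbbd
Steps: 5


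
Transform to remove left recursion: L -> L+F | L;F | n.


Left-recursive alternatives: L+F, L;F; non-recursive: n
Introduce L': L -> nL', L' -> +FL' | ;FL' | ε


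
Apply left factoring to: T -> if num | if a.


Common prefix: 'if'
Factored: T -> if T', T' -> num | a


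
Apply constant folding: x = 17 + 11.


17 + 11 = 28 at compile time
Optimized: x = 28


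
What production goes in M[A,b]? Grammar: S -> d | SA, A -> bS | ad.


For [A, b]: 'b' ∈ FIRST(bS)
Entry: A -> bS


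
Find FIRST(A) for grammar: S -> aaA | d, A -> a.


Per alternative of A: FIRST(a) = {a}
FIRST(A) = {a}


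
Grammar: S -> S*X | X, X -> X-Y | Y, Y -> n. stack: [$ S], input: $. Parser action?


start symbol S on stack, input exhausted
Action: accept


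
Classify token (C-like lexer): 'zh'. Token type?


Pattern: letter/underscore followed by alphanumerics, not a keyword
Type: IDENTIFIER


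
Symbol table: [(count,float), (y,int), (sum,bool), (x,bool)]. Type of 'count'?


Lookup 'count' → type float


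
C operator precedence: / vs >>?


'/' is multiplicative (level 10); '>>' is shift (level 8)
Higher level binds tighter
'/' has higher precedence than '>>'


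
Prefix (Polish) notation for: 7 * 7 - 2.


left-to-right (same/higher precedence on left): tree is (- (* 7 7) 2)
Prefix: - * 7 7 2


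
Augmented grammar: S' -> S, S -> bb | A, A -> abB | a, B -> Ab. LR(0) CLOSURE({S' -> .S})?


Start: S' -> .S
For each item with dot before a nonterminal B, add B -> .γ for every B-production
Closure: [S' -> .S, S -> .bb, S -> .A, A -> .abB, A -> .a]


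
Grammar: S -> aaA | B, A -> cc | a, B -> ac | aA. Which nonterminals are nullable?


A nonterminal is nullable iff some alternative derives ε (directly, or every symbol in it is nullable)
Nullable: {}


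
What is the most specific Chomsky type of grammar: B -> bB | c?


Right-linear: every RHS is a terminal or a terminal followed by one nonterminal
Classification: Type 3 (Regular)


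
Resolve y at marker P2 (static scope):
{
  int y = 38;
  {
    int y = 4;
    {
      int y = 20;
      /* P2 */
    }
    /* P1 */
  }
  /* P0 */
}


y declared in the same block as P2
y = 20


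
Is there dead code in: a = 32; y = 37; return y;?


a is assigned but never read
Dead: 'a = 32'


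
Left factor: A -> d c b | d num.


Common prefix: 'd'
Factored: A -> d A', A' -> c b | num


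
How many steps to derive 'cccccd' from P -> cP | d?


Derivation: P => cP => ccP => cccP => ccccP => cccccP => cccccd
Steps: 6


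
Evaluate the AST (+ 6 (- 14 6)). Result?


Evaluate inner: (- 14 6) = 8
Evaluate root: (+ 6 8) = 14
Result: 14


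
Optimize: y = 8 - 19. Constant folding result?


8 - 19 = -11 at compile time
Optimized: y = -11


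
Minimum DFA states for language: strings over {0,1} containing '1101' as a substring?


KMP-style automaton: 4 progress states + 1 absorbing accept = 5
Minimal DFA: 5 states


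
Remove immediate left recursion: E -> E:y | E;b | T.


Left-recursive alternatives: E:y, E;b; non-recursive: T
Introduce E': E -> TE', E' -> :yE' | ;bE' | ε


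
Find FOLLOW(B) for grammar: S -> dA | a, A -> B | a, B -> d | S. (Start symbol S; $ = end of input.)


$ ∈ FOLLOW(S). For each A -> αBβ: add FIRST(β)\{ε} to FOLLOW(B); if β nullable, add FOLLOW(A).
FOLLOW(B) = {$}


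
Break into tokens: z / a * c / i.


Scan left to right, longest-match per lexeme
Tokens: ID(z), OP(/), ID(a), OP(*), ID(c), OP(/), ID(i)


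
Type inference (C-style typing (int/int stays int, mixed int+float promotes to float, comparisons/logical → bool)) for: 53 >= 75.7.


Operand types: int >= float
Rule: comparison yields bool
Result type: bool


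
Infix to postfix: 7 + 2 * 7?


* has higher precedence, evaluate 2*7 first
Postfix: 7 2 7 * +


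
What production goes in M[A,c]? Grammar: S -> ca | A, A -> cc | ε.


For [A, c]: 'c' ∈ FIRST(cc)
Entry: A -> cc


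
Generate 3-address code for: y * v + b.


Break into single-operator statements:
t1 = y * v
t2 = t1 + b


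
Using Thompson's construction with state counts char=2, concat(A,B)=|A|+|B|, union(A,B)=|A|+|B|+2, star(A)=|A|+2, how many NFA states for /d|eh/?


Syntax tree has 3 char leaf(s), 1 union(s), 0 star(s)
chars contribute 3×2 = 6; each union adds +2; each star adds +2
Total: 6 + 2 + 0 = 8 states


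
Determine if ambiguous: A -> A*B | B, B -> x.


precedence layered via separate nonterminal B: deterministic
Unambiguous


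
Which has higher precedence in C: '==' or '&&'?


'==' is equality (level 6); '&&' is logical AND (level 2)
Higher level binds tighter
'==' has higher precedence than '&&'


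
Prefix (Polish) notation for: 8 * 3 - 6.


left-to-right (same/higher precedence on left): tree is (- (* 8 3) 6)
Prefix: - * 8 3 6


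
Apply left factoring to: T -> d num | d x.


Common prefix: 'd'
Factored: T -> d T', T' -> num | x


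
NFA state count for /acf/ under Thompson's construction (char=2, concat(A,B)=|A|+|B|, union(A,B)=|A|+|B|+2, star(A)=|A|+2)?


Syntax tree has 3 char leaf(s), 0 union(s), 0 star(s)
chars contribute 3×2 = 6; each union adds +2; each star adds +2
Total: 6 + 0 + 0 = 6 states


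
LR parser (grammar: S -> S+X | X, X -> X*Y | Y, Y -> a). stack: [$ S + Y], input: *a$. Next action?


'Y' (not preceded by X*) is the handle for X -> Y
Action: reduce (X -> Y)


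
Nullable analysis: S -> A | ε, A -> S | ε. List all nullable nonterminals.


A nonterminal is nullable iff some alternative derives ε (directly, or every symbol in it is nullable)
Nullable: {A, S}


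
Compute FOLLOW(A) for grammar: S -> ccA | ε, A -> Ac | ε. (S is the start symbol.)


$ ∈ FOLLOW(S). For each A -> αBβ: add FIRST(β)\{ε} to FOLLOW(B); if β nullable, add FOLLOW(A).
FOLLOW(A) = {$, c}


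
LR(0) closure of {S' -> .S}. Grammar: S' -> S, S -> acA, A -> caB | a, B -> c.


Start: S' -> .S
For each item with dot before a nonterminal B, add B -> .γ for every B-production
Closure: [S' -> .S, S -> .acA]


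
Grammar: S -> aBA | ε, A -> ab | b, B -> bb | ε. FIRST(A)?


Per alternative of A: FIRST(ab) = {a}; FIRST(b) = {b}
FIRST(A) = {a, b}


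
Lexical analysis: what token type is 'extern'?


Pattern: reserved word
Type: KEYWORD


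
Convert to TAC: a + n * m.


Break into single-operator statements:
t1 = n * m
t2 = a + t1


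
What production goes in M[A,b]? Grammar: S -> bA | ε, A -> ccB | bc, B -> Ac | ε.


For [A, b]: 'b' ∈ FIRST(bc)
Entry: A -> bc


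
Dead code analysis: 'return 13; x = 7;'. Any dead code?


statement follows a return and is unreachable
Dead: 'x = 7'


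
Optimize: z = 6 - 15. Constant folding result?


6 - 15 = -9 at compile time
Optimized: z = -9


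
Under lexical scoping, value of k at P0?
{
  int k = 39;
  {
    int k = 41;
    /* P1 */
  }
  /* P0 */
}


k declared in the same block as P0
k = 39


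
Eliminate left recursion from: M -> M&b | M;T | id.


Left-recursive alternatives: M&b, M;T; non-recursive: id
Introduce M': M -> idM', M' -> &bM' | ;TM' | ε


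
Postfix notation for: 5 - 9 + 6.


Left to right (same or higher precedence on left)
Postfix: 5 9 - 6 +


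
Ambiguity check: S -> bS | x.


right-linear, alternatives start with distinct terminals 'b' vs 'x': unique leftmost derivation
Unambiguous


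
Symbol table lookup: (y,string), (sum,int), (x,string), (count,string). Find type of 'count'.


Lookup 'count' → type string


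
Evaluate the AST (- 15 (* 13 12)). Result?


Evaluate inner: (* 13 12) = 156
Evaluate root: (- 15 156) = -141
Result: -141


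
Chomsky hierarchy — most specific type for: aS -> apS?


LHS has context (more than one symbol) and |LHS| ≤ |RHS|
Classification: Type 1 (Context-Sensitive)


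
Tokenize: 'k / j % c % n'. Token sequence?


Scan left to right, longest-match per lexeme
Tokens: ID(k), OP(/), ID(j), OP(%), ID(c), OP(%), ID(n)


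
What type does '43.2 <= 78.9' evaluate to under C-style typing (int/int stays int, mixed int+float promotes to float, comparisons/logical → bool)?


Operand types: float <= float
Rule: comparison yields bool
Result type: bool


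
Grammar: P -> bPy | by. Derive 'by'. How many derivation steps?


Derivation: P => by
Steps: 1


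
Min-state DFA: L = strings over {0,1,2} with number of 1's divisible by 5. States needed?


Track (count of 1) mod 5: states 0..4, accept at 0
Minimal DFA: 5 states


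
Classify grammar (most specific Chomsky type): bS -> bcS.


LHS has context (more than one symbol) and |LHS| ≤ |RHS|
Classification: Type 1 (Context-Sensitive)


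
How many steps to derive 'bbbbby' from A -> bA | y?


Derivation: A => bA => bbA => bbbA => bbbbA => bbbbbA => bbbbby
Steps: 6


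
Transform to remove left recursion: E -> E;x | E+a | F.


Left-recursive alternatives: E;x, E+a; non-recursive: F
Introduce E': E -> FE', E' -> ;xE' | +aE' | ε


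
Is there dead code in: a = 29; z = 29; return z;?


a is assigned but never read
Dead: 'a = 29'


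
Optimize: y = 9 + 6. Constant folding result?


9 + 6 = 15 at compile time
Optimized: y = 15


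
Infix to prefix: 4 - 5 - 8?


left-to-right (same/higher precedence on left): tree is (- (- 4 5) 8)
Prefix: - - 4 5 8


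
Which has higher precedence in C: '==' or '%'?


'%' is multiplicative (level 10); '==' is equality (level 6)
Higher level binds tighter
'%' has higher precedence than '=='


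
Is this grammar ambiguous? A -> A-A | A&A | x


'x-x&x' has two parse trees (no precedence encoded between - and &)
Ambiguous


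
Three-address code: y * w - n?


Break into single-operator statements:
t1 = y * w
t2 = t1 - n


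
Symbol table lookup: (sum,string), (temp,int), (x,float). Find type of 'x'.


Lookup 'x' → type float


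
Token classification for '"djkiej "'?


Pattern: double-quoted sequence
Type: STRING_LITERAL


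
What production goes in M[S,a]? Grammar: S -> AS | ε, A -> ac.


For [S, a]: 'a' ∈ FIRST(AS)
Entry: S -> AS


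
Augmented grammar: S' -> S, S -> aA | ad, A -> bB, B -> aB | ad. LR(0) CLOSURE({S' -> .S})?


Start: S' -> .S
For each item with dot before a nonterminal B, add B -> .γ for every B-production
Closure: [S' -> .S, S -> .aA, S -> .ad]


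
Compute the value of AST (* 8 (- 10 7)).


Evaluate inner: (- 10 7) = 3
Evaluate root: (* 8 3) = 24
Result: 24


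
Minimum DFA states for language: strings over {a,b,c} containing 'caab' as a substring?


KMP-style automaton: 4 progress states + 1 absorbing accept = 5
Minimal DFA: 5 states


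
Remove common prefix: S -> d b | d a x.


Common prefix: 'd'
Factored: S -> d S', S' -> b | a x


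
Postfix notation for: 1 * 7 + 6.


Left to right (same or higher precedence on left)
Postfix: 1 7 * 6 +


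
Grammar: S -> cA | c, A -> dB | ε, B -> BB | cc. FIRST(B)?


Per alternative of B: FIRST(BB) = {c}; FIRST(cc) = {c}
FIRST(B) = {c}


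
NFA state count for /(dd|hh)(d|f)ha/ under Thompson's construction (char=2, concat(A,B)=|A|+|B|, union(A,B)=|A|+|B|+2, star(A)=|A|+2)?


Syntax tree has 8 char leaf(s), 2 union(s), 0 star(s)
chars contribute 8×2 = 16; each union adds +2; each star adds +2
Total: 16 + 4 + 0 = 20 states


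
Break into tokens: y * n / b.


Scan left to right, longest-match per lexeme
Tokens: ID(y), OP(*), ID(n), OP(/), ID(b)


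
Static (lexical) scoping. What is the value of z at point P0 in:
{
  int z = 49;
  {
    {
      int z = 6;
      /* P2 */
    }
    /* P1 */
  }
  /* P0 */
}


z declared in the same block as P0
z = 49


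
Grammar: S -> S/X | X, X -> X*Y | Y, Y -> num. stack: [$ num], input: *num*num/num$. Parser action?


'num' on top is the handle for Y -> num
Action: reduce (Y -> num)


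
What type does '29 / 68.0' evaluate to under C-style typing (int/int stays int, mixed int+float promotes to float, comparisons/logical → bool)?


Operand types: int / float
Rule: mixed int/float promotes to float; int/int stays int
Result type: float


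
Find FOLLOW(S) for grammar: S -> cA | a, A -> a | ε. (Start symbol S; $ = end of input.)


$ ∈ FOLLOW(S). For each A -> αBβ: add FIRST(β)\{ε} to FOLLOW(B); if β nullable, add FOLLOW(A).
FOLLOW(S) = {$}


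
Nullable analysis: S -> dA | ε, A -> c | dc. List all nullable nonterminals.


A nonterminal is nullable iff some alternative derives ε (directly, or every symbol in it is nullable)
Nullable: {S}


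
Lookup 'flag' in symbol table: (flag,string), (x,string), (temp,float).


Lookup 'flag' → type string


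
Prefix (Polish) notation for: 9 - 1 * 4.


'*' binds tighter: tree is (- 9 (* 1 4))
Prefix: - 9 * 1 4


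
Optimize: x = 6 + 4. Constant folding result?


6 + 4 = 10 at compile time
Optimized: x = 10


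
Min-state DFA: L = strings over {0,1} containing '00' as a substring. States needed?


KMP-style automaton: 2 progress states + 1 absorbing accept = 3
Minimal DFA: 3 states


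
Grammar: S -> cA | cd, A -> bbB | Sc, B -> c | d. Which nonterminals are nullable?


A nonterminal is nullable iff some alternative derives ε (directly, or every symbol in it is nullable)
Nullable: {}


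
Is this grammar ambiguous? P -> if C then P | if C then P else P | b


dangling else: 'if C then if C then b else b' parses two ways
Ambiguous


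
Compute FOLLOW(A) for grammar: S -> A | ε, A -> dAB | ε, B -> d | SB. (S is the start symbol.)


$ ∈ FOLLOW(S). For each A -> αBβ: add FIRST(β)\{ε} to FOLLOW(B); if β nullable, add FOLLOW(A).
FOLLOW(A) = {$, d}


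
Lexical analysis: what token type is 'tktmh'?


Pattern: letter/underscore followed by alphanumerics, not a keyword
Type: IDENTIFIER


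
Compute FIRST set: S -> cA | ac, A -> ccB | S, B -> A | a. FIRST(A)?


Per alternative of A: FIRST(ccB) = {c}; FIRST(S) = {a, c}
FIRST(A) = {a, c}


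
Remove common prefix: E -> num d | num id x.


Common prefix: 'num'
Factored: E -> num E', E' -> d | id x


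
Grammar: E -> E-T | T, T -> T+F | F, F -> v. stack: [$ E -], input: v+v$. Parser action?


no handle ('E-' is not any RHS); shift 'v'
Action: shift


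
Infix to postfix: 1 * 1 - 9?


Left to right (same or higher precedence on left)
Postfix: 1 1 * 9 -


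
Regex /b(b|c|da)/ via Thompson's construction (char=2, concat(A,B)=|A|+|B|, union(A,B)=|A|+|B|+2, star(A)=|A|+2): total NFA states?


Syntax tree has 5 char leaf(s), 2 union(s), 0 star(s)
chars contribute 5×2 = 10; each union adds +2; each star adds +2
Total: 10 + 4 + 0 = 14 states


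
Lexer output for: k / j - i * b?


Scan left to right, longest-match per lexeme
Tokens: ID(k), OP(/), ID(j), OP(-), ID(i), OP(*), ID(b)


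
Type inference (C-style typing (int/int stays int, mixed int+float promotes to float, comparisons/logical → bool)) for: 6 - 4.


Operand types: int - int
Rule: mixed int/float promotes to float; int/int stays int
Result type: int


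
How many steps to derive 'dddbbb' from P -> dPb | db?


Derivation: P => dPb => ddPbb => dddbbb
Steps: 3


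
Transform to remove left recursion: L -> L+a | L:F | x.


Left-recursive alternatives: L+a, L:F; non-recursive: x
Introduce L': L -> xL', L' -> +aL' | :FL' | ε


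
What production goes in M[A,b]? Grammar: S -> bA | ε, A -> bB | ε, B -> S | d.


For [A, b]: 'b' ∈ FIRST(bB)
Entry: A -> bB


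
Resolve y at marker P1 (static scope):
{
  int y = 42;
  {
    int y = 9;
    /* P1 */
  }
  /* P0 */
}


y declared in the same block as P1
y = 9


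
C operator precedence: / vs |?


'/' is multiplicative (level 10); '|' is bitwise OR (level 3)
Higher level binds tighter
'/' has higher precedence than '|'


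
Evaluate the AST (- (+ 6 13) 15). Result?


Evaluate inner: (+ 6 13) = 19
Evaluate root: (- 19 15) = 4
Result: 4


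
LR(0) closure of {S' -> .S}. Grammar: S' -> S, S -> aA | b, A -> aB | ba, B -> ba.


Start: S' -> .S
For each item with dot before a nonterminal B, add B -> .γ for every B-production
Closure: [S' -> .S, S -> .aA, S -> .b]


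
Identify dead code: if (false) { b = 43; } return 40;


condition is constant false, so the whole block is unreachable
Dead: 'if (false) { b = 43; }'


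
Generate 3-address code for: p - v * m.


Break into single-operator statements:
t1 = v * m
t2 = p - t1


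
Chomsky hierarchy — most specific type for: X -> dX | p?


Right-linear: every RHS is a terminal or a terminal followed by one nonterminal
Classification: Type 3 (Regular)


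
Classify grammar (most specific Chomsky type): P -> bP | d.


Right-linear: every RHS is a terminal or a terminal followed by one nonterminal
Classification: Type 3 (Regular)


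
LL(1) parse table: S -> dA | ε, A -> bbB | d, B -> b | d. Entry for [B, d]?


For [B, d]: 'd' ∈ FIRST(d)
Entry: B -> d


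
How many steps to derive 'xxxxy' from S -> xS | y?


Derivation: S => xS => xxS => xxxS => xxxxS => xxxxy
Steps: 5


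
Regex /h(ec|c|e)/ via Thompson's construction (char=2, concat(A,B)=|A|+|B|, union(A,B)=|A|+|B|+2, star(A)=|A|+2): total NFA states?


Syntax tree has 5 char leaf(s), 2 union(s), 0 star(s)
chars contribute 5×2 = 10; each union adds +2; each star adds +2
Total: 10 + 4 + 0 = 14 states


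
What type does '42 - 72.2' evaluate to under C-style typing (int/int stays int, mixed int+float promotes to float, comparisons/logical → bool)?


Operand types: int - float
Rule: mixed int/float promotes to float; int/int stays int
Result type: float


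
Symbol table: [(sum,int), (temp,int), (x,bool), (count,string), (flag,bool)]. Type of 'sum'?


Lookup 'sum' → type int


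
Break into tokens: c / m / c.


Scan left to right, longest-match per lexeme
Tokens: ID(c), OP(/), ID(m), OP(/), ID(c)


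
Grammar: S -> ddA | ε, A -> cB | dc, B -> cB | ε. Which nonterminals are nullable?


A nonterminal is nullable iff some alternative derives ε (directly, or every symbol in it is nullable)
Nullable: {B, S}


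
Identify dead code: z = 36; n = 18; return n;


z is assigned but never read
Dead: 'z = 36'


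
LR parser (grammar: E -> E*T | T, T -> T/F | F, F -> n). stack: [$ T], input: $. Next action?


lookahead ∉ {/} so T won't extend; reduce E -> T
Action: reduce (E -> T)


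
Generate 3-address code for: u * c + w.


Break into single-operator statements:
t1 = u * c
t2 = t1 + w


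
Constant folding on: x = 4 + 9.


4 + 9 = 13 at compile time
Optimized: x = 13


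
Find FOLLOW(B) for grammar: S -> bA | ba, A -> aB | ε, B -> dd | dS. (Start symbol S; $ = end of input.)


$ ∈ FOLLOW(S). For each A -> αBβ: add FIRST(β)\{ε} to FOLLOW(B); if β nullable, add FOLLOW(A).
FOLLOW(B) = {$}


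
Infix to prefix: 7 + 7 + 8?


left-to-right (same/higher precedence on left): tree is (+ (+ 7 7) 8)
Prefix: + + 7 7 8


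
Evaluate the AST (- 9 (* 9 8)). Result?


Evaluate inner: (* 9 8) = 72
Evaluate root: (- 9 72) = -63
Result: -63


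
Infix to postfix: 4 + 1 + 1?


Left to right (same or higher precedence on left)
Postfix: 4 1 + 1 +


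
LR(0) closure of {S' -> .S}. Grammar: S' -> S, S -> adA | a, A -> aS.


Start: S' -> .S
For each item with dot before a nonterminal B, add B -> .γ for every B-production
Closure: [S' -> .S, S -> .adA, S -> .a]


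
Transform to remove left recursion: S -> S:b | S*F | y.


Left-recursive alternatives: S:b, S*F; non-recursive: y
Introduce S': S -> yS', S' -> :bS' | *FS' | ε


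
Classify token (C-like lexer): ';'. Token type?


Pattern: delimiter/punctuation
Type: PUNCTUATION


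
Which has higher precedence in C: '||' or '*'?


'*' is multiplicative (level 10); '||' is logical OR (level 1)
Higher level binds tighter
'*' has higher precedence than '||'


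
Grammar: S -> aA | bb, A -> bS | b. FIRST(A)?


Per alternative of A: FIRST(bS) = {b}; FIRST(b) = {b}
FIRST(A) = {b}


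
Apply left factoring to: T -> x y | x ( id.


Common prefix: 'x'
Factored: T -> x T', T' -> y | ( id


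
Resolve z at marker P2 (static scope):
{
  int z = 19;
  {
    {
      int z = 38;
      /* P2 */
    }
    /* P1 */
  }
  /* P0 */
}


z declared in the same block as P2
z = 38


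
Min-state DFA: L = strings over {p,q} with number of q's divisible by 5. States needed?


Track (count of q) mod 5: states 0..4, accept at 0
Minimal DFA: 5 states


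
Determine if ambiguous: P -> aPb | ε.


balanced a^n…b^n: each string has a unique parse
Unambiguous


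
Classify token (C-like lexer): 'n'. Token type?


Pattern: letter/underscore followed by alphanumerics, not a keyword
Type: IDENTIFIER


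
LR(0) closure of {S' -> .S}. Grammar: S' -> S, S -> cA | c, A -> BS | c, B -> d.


Start: S' -> .S
For each item with dot before a nonterminal B, add B -> .γ for every B-production
Closure: [S' -> .S, S -> .cA, S -> .c]


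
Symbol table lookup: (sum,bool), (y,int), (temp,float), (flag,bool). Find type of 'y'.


Lookup 'y' → type int


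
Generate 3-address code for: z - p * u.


Break into single-operator statements:
t1 = p * u
t2 = z - t1


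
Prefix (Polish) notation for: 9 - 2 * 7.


'*' binds tighter: tree is (- 9 (* 2 7))
Prefix: - 9 * 2 7


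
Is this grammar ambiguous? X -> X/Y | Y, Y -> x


precedence layered via separate nonterminal Y: deterministic
Unambiguous


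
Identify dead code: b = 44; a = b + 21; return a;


b is read by a's definition; a is returned
No dead code


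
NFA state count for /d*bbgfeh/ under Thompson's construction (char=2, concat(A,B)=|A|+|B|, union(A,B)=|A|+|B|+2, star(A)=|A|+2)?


Syntax tree has 7 char leaf(s), 0 union(s), 1 star(s)
chars contribute 7×2 = 14; each union adds +2; each star adds +2
Total: 14 + 0 + 2 = 16 states


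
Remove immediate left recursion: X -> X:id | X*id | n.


Left-recursive alternatives: X:id, X*id; non-recursive: n
Introduce X': X -> nX', X' -> :idX' | *idX' | ε


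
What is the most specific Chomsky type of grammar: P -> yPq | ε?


Single nonterminal LHS, but y^n q^n is not regular
Classification: Type 2 (Context-Free)


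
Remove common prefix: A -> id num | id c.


Common prefix: 'id'
Factored: A -> id A', A' -> num | c


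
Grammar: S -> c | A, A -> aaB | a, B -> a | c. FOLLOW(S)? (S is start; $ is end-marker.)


$ ∈ FOLLOW(S). For each A -> αBβ: add FIRST(β)\{ε} to FOLLOW(B); if β nullable, add FOLLOW(A).
FOLLOW(S) = {$}


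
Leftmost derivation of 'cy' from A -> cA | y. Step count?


Derivation: A => cA => cy
Steps: 2


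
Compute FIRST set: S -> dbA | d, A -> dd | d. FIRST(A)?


Per alternative of A: FIRST(dd) = {d}; FIRST(d) = {d}
FIRST(A) = {d}


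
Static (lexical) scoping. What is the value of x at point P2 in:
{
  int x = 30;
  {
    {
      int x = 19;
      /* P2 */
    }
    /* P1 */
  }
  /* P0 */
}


x declared in the same block as P2
x = 19


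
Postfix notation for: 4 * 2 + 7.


Left to right (same or higher precedence on left)
Postfix: 4 2 * 7 +


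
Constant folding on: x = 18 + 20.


18 + 20 = 38 at compile time
Optimized: x = 38


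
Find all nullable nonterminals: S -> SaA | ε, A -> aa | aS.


A nonterminal is nullable iff some alternative derives ε (directly, or every symbol in it is nullable)
Nullable: {S}


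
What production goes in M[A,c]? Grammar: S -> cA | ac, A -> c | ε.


For [A, c]: 'c' ∈ FIRST(c)
Entry: A -> c


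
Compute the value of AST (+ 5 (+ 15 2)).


Evaluate inner: (+ 15 2) = 17
Evaluate root: (+ 5 17) = 22
Result: 22


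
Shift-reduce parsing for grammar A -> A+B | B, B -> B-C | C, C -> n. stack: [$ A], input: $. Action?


start symbol A on stack, input exhausted
Action: accept


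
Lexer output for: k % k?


Scan left to right, longest-match per lexeme
Tokens: ID(k), OP(%), ID(k)


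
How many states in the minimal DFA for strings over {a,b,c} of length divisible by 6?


Track length mod 6: states 0..5, accept at 0
Minimal DFA: 6 states


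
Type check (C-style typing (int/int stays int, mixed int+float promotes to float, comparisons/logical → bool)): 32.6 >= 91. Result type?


Operand types: float >= int
Rule: comparison yields bool
Result type: bool


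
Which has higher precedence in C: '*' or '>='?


'*' is multiplicative (level 10); '>=' is relational (level 7)
Higher level binds tighter
'*' has higher precedence than '>='


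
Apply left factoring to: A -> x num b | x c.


Common prefix: 'x'
Factored: A -> x A', A' -> num b | c


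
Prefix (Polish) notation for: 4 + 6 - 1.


left-to-right (same/higher precedence on left): tree is (- (+ 4 6) 1)
Prefix: - + 4 6 1


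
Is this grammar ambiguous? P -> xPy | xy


balanced x^n…y^n: each string has a unique parse
Unambiguous


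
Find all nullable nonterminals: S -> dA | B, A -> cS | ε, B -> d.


A nonterminal is nullable iff some alternative derives ε (directly, or every symbol in it is nullable)
Nullable: {A}


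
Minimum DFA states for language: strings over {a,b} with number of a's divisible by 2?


Track (count of a) mod 2: states 0..1, accept at 0
Minimal DFA: 2 states


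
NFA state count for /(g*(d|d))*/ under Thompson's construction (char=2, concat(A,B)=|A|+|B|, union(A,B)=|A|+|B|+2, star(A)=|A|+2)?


Syntax tree has 3 char leaf(s), 1 union(s), 2 star(s)
chars contribute 3×2 = 6; each union adds +2; each star adds +2
Total: 6 + 2 + 4 = 12 states


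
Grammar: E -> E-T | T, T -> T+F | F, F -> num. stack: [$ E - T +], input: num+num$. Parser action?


no handle; shift 'num'
Action: shift


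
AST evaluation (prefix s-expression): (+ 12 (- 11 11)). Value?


Evaluate inner: (- 11 11) = 0
Evaluate root: (+ 12 0) = 12
Result: 12


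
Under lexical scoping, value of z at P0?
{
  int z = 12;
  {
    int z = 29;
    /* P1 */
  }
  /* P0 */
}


z declared in the same block as P0
z = 12


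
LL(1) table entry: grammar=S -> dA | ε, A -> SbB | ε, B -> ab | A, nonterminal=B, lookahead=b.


For [B, b]: 'b' ∈ FIRST(A)
Entry: B -> A


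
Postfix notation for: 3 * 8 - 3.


Left to right (same or higher precedence on left)
Postfix: 3 8 * 3 -


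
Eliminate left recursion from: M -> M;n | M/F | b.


Left-recursive alternatives: M;n, M/F; non-recursive: b
Introduce M': M -> bM', M' -> ;nM' | /FM' | ε


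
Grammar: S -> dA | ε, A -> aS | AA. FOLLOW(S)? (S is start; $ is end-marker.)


$ ∈ FOLLOW(S). For each A -> αBβ: add FIRST(β)\{ε} to FOLLOW(B); if β nullable, add FOLLOW(A).
FOLLOW(S) = {$, a}


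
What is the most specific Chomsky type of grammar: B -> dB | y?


Right-linear: every RHS is a terminal or a terminal followed by one nonterminal
Classification: Type 3 (Regular)


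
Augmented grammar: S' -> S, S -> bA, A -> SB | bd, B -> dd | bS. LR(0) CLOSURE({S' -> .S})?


Start: S' -> .S
For each item with dot before a nonterminal B, add B -> .γ for every B-production
Closure: [S' -> .S, S -> .bA]


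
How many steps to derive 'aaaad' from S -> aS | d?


Derivation: S => aS => aaS => aaaS => aaaaS => aaaad
Steps: 5


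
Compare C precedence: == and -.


'-' is additive (level 9); '==' is equality (level 6)
Higher level binds tighter
'-' has higher precedence than '=='


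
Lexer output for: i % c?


Scan left to right, longest-match per lexeme
Tokens: ID(i), OP(%), ID(c)


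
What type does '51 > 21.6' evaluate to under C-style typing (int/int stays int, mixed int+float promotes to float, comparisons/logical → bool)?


Operand types: int > float
Rule: comparison yields bool
Result type: bool


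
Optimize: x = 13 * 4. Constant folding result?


13 * 4 = 52 at compile time
Optimized: x = 52


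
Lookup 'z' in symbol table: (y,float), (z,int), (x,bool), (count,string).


Lookup 'z' → type int


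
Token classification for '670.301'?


Pattern: digits with a decimal point
Type: FLOAT_LITERAL


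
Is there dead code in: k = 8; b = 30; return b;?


k is assigned but never read
Dead: 'k = 8'


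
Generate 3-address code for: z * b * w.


Break into single-operator statements:
t1 = z * b
t2 = t1 * w


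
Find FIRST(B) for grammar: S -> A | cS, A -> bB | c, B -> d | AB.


Per alternative of B: FIRST(d) = {d}; FIRST(AB) = {b, c}
FIRST(B) = {b, c, d}


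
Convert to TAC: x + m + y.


Break into single-operator statements:
t1 = x + m
t2 = t1 + y


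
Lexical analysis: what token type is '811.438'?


Pattern: digits with a decimal point
Type: FLOAT_LITERAL


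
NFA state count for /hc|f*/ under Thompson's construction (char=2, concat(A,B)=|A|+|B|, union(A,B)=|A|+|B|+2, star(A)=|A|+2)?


Syntax tree has 3 char leaf(s), 1 union(s), 1 star(s)
chars contribute 3×2 = 6; each union adds +2; each star adds +2
Total: 6 + 2 + 2 = 10 states


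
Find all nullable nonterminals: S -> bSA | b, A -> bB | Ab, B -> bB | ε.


A nonterminal is nullable iff some alternative derives ε (directly, or every symbol in it is nullable)
Nullable: {B}


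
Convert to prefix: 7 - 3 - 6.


left-to-right (same/higher precedence on left): tree is (- (- 7 3) 6)
Prefix: - - 7 3 6


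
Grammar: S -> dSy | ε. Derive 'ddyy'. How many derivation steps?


Derivation: S => dSy => ddSyy => ddyy
Steps: 3


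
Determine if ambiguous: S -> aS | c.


right-linear, alternatives start with distinct terminals 'a' vs 'c': unique leftmost derivation
Unambiguous
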